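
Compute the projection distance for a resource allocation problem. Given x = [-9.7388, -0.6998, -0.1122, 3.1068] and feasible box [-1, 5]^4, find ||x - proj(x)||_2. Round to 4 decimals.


Project each component onto [-1, 5].
clip(-9.7388) = -1.0, clip(-0.6998) = -0.6998, clip(-0.1122) = -0.1122, clip(3.1068) = 3.1068
Projection = [-1.0, -0.6998, -0.1122, 3.1068]
Squared diffs: [76.3666, 0.0, 0.0, 0.0]
Distance = sqrt(76.3666) = 8.7388


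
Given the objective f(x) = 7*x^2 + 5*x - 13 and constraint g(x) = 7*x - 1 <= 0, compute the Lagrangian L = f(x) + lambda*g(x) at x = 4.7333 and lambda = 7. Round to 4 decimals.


Step 1: Evaluate f(x).
f(4.7333) = 7*4.7333^2 + 5*4.7333 - 13 = 167.4954
Step 2: Evaluate g(x).
g(4.7333) = 7*4.7333 - 1 = 32.1331
Step 3: Compute Lagrangian.
L = 167.4954 + 7*32.1331 = 392.4271


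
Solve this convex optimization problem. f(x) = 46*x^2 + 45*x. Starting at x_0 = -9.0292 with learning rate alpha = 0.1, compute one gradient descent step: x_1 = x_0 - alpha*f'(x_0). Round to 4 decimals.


We compute the gradient at x_0 and apply the update.
f'(x) = 92*x + 45
f'(-9.0292) = 92*-9.0292 + 45 = -785.6864
x_1 = -9.0292 - 0.1*-785.6864 = 69.5394


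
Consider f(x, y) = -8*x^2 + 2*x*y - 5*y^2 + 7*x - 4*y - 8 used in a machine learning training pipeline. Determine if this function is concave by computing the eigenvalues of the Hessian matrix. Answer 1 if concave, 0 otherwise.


The Hessian of f(x,y) = -8*x^2 + 2*x*y - 5*y^2 + 7*x - 4*y - 8 is:
H = [[-16, 2], [2, -10]]
Trace = -16 - 10 = -26
Determinant = -16*-10 - (2)^2 = 156
Discriminant = (-26)^2 - 4*156 = 52.0
Eigenvalues: lambda_1 = -16.6056, lambda_2 = -9.3944
The function is concave.

1


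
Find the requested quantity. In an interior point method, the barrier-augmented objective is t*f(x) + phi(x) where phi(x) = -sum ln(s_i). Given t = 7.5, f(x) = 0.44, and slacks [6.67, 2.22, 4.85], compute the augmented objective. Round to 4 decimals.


Step 1: Compute log-barrier.
ln values: [1.8976, 0.7975, 1.579]
phi = -(1.8976 + 0.7975 + 1.579) = -4.2741
Step 2: Compute augmented objective.
t*f(x) = 7.5*0.44 = 3.3
Total = 3.3 - 4.2741 = -0.9741


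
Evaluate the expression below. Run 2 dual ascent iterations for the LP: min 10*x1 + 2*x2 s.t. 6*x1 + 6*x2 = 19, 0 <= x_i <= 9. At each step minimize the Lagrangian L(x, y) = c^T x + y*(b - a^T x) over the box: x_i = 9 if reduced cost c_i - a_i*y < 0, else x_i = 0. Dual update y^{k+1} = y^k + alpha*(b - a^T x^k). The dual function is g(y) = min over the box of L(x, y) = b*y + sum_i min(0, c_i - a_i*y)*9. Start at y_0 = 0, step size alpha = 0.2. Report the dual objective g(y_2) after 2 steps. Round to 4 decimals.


Dual ascent for LP: min 10*x1 + 2*x2, 6*x1 + 6*x2 = 19, 0 <= x_i <= 9
Step 1: y^k = 0.0, reduced costs: (10.0, 2.0)
  x^k = (0.0, 0.0), subgradient = b - a^T x = 19.0
  y^{k+1} = 0.0 + 0.2*19.0 = 3.8
Step 2: y^k = 3.8, reduced costs: (-12.8, -20.8)
  x^k = (9.0, 9.0), subgradient = b - a^T x = -89.0
  y^{k+1} = 3.8 + 0.2*-89.0 = -14.0
Dual objective at y_2 = -14.0: reduced costs (94.0, 86.0), box minimizer x = (0.0, 0.0)
g(y_2) = b*y + (c1 - a1*y)*x1 + (c2 - a2*y)*x2 = 19*(-14.0) + 94.0*0.0 + 86.0*0.0 = -266.0 + 0.0 + 0.0 = -266.0


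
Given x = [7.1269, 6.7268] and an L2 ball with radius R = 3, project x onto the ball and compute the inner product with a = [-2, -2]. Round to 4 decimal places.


Step 1: Compute ||x|| (intermediates to 6 decimals).
||x|| = sqrt(7.1269^2 + 6.7268^2) = 9.80013
Step 2: Project.
Since ||x|| > R, scale = R/||x|| = 3/9.80013 = 0.306118, proj(x) = scale * x
proj(x) = [2.181672, 2.059195]
Step 3: Dot product.
a^T * proj(x) = -2*2.181672 - 2*2.059195 = -8.4817


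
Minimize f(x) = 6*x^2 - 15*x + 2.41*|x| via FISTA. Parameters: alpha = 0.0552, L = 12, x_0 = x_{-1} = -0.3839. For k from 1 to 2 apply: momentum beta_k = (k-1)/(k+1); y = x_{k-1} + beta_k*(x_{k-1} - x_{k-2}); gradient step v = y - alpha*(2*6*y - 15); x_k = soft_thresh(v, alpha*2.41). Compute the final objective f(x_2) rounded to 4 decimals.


FISTA on f(x) = 6*x^2 - 15*x + 2.41*|x|
L = 12, alpha = 0.0552
Iteration 1: beta = 0.0, y = -0.3839 + 0.0*(-0.3839 + 0.3839) = -0.3839
  grad(y) = -19.6068, v = y - alpha*grad = 0.6984
  prox(v) = soft_thresh(0.6984, 0.133) = 0.5654
Iteration 2: beta = 0.3333, y = 0.5654 + 0.3333*(0.5654 + 0.3839) = 0.8818
  grad(y) = -4.4186, v = y - alpha*grad = 1.1257
  prox(v) = soft_thresh(1.1257, 0.133) = 0.9927
f(x_2) = 6*0.9927^2 - 15*0.9927 + 2.41*|0.9927| = -6.5853


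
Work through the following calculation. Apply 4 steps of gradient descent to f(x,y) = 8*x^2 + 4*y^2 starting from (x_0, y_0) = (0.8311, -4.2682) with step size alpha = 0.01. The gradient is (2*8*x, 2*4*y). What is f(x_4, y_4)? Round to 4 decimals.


Gradient descent on f(x,y) = 8*x^2 + 4*y^2.
Starting point: (0.8311, -4.2682), alpha = 0.01
Step 1: grad_x = 2*8*0.8311 = 13.2976, grad_y = 2*4*-4.2682 = -34.1456
  x_1 = 0.8311 - 0.01*13.2976 = 0.6981
  y_1 = -4.2682 - 0.01*-34.1456 = -3.9267
Step 2: grad_x = 2*8*0.6981 = 11.17, grad_y = 2*4*-3.9267 = -31.414
  x_2 = 0.6981 - 0.01*11.17 = 0.5864
  y_2 = -3.9267 - 0.01*-31.414 = -3.6126
Step 3: grad_x = 2*8*0.5864 = 9.3828, grad_y = 2*4*-3.6126 = -28.9008
  x_3 = 0.5864 - 0.01*9.3828 = 0.4926
  y_3 = -3.6126 - 0.01*-28.9008 = -3.3236
Step 4: grad_x = 2*8*0.4926 = 7.8815, grad_y = 2*4*-3.3236 = -26.5888
  x_4 = 0.4926 - 0.01*7.8815 = 0.4138
  y_4 = -3.3236 - 0.01*-26.5888 = -3.0577
f(0.4138, -3.0577) = 8*0.4138^2 + 4*(-3.0577)^2 = 38.768


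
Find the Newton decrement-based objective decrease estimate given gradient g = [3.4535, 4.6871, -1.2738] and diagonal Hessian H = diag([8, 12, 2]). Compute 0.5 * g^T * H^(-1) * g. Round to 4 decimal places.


Step 1: H is diagonal, so H^(-1) * g = [0.4317, 0.3906, -0.6369].
Step 2: g^T H^(-1) g = sum_i g_i^2 / H_ii
  = (3.4535)^2/8 + (4.6871)^2/12 + (-1.2738)^2/2
  = 1.4908 + 1.8307 + 0.8113 = 4.1329
Step 3: Objective decrease = 0.5 * g^T H^(-1) g = 2.0664


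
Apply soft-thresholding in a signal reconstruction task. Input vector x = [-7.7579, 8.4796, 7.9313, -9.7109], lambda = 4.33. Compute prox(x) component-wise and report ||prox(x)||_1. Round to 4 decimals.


Soft-thresholding with lambda = 4.33:
prox(-7.7579) = sign(-7.7579)*max(|-7.7579| - 4.33, 0) = -3.4279
prox(8.4796) = sign(8.4796)*max(|8.4796| - 4.33, 0) = 4.1496
prox(7.9313) = sign(7.9313)*max(|7.9313| - 4.33, 0) = 3.6013
prox(-9.7109) = sign(-9.7109)*max(|-9.7109| - 4.33, 0) = -5.3809
prox(x) = [-3.4279, 4.1496, 3.6013, -5.3809]
||prox(x)||_1 = 3.4279 + 4.1496 + 3.6013 + 5.3809 = 16.5597


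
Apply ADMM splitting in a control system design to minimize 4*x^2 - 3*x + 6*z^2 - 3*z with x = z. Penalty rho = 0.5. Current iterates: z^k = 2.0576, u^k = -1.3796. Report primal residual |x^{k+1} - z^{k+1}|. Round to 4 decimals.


ADMM iteration with rho = 0.5, z^k = 2.0576, u^k = -1.3796
Step 1: x-update.
Minimize 4*x^2 - 3*x + (0.5/2)*(x - 2.0576 - 1.3796)^2
FOC: (2*4 + 0.5)*x = 3 + 0.5*(2.0576 + 1.3796)
x^{k+1} = 0.5551
Step 2: z-update.
Minimize 6*z^2 - 3*z + (0.5/2)*(0.5551 - z - 1.3796)^2
FOC: (2*6 + 0.5)*z = 3 + 0.5*(0.5551 - 1.3796)
z^{k+1} = 0.207
Step 3: u-update.
u^{k+1} = -1.3796 + 0.5551 - 0.207 = -1.0315
Step 4: Primal residual = |0.5551 - 0.207| = 0.3481


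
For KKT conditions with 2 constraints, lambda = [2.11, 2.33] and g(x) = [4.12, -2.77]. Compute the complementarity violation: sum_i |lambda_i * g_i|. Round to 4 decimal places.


KKT complementary slackness check:
lambda_1 * g_1 = 2.11 * 4.12 = 8.6932
lambda_2 * g_2 = 2.33 * -2.77 = -6.4541
Total violation = 8.6932 + 6.4541 = 15.1473


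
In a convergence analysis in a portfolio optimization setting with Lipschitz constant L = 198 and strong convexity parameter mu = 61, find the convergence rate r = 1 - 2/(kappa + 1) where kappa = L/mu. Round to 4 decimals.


Step 1: Compute the condition number.
kappa = L/mu = 198/61 = 3.2459
Step 2: Compute the convergence rate.
r = 1 - 2/(kappa + 1) = 1 - 2*mu/(L + mu) = (L - mu)/(L + mu) = 137/259 = 0.529


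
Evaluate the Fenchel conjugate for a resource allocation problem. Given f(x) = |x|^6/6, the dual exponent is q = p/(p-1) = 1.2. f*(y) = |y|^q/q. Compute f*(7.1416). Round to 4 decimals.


The conjugate exponent q satisfies 1/p + 1/q = 1.
p = 6, so q = 6/(6 - 1) = 1.2
|y|^q = 7.1416^1.2 = 10.5817
f*(7.1416) = 10.5817 / 1.2 = 8.8181


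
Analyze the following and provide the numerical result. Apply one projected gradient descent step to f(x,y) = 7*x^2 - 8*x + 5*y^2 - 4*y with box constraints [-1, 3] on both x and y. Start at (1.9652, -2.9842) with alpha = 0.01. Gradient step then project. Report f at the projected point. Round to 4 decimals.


Step 1: Compute gradient at (1.9652, -2.9842).
grad_x = 2*7*1.9652 - 8 = 19.5128
grad_y = 2*5*-2.9842 - 4 = -33.842
Step 2: Gradient step.
x_raw = 1.9652 - 0.01*19.5128 = 1.7701
y_raw = -2.9842 - 0.01*-33.842 = -2.6458
Step 3: Project onto [-1, 3].
x_proj = clip(1.7701) = 1.7701
y_proj = clip(-2.6458) = -1.0
Step 4: Evaluate f.
f(1.7701, -1.0) = 16.7715


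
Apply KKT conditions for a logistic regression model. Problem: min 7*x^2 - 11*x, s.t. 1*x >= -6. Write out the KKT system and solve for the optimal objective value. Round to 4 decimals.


Step 1: Try lambda = 0 (constraint inactive).
Stationarity: 2*7*x - 11 = 0
x* = 11/(2*7) = 11/14 = 0.7857 (rounded; the exact value 11/14 is used below)
Check constraint: 1*0.7857 = 0.7857 >= -6 -- satisfied.
Step 2: Compute optimal value.
f(x*) = 7*(11/14)^2 - 11*(11/14) = -4.3214


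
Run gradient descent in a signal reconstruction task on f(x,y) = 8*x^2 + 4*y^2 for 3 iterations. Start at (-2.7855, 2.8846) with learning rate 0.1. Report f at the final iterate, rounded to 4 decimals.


Gradient descent on f(x,y) = 8*x^2 + 4*y^2.
Starting point: (-2.7855, 2.8846), alpha = 0.1
Step 1: grad_x = 2*8*-2.7855 = -44.568, grad_y = 2*4*2.8846 = 23.0768
  x_1 = -2.7855 - 0.1*-44.568 = 1.6713
  y_1 = 2.8846 - 0.1*23.0768 = 0.5769
Step 2: grad_x = 2*8*1.6713 = 26.7408, grad_y = 2*4*0.5769 = 4.6154
  x_2 = 1.6713 - 0.1*26.7408 = -1.0028
  y_2 = 0.5769 - 0.1*4.6154 = 0.1154
Step 3: grad_x = 2*8*-1.0028 = -16.0445, grad_y = 2*4*0.1154 = 0.9231
  x_3 = -1.0028 - 0.1*-16.0445 = 0.6017
  y_3 = 0.1154 - 0.1*0.9231 = 0.0231
f(0.6017, 0.0231) = 8*0.6017^2 + 4*0.0231^2 = 2.8982


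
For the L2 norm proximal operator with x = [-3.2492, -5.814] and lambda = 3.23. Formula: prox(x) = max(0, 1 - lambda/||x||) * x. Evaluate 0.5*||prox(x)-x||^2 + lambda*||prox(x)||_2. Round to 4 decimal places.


Step 1: Compute ||x||.
||x|| = 6.6603
Step 2: Compute scaling factor.
scale = max(0, 1 - 3.23/6.6603) = 0.515
Step 3: prox(x) = [-1.6735, -2.9944]
||prox(x)|| = 3.4303
Step 4: Proximal objective.
0.5*||prox-x||^2 = 5.2165
lambda*||prox|| = 11.0799
Total = 16.2964


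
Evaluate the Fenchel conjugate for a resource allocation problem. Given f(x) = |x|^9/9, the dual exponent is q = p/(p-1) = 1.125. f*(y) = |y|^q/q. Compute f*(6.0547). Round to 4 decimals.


The conjugate exponent q satisfies 1/p + 1/q = 1.
p = 9, so q = 9/(9 - 1) = 1.125
|y|^q = 6.0547^1.125 = 7.5832
f*(6.0547) = 7.5832 / 1.125 = 6.7406


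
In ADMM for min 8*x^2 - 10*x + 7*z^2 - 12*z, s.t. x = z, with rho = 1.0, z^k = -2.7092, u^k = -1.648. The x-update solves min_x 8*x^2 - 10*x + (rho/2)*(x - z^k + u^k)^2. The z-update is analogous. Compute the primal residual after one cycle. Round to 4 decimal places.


ADMM iteration with rho = 1.0, z^k = -2.7092, u^k = -1.648
Step 1: x-update.
Minimize 8*x^2 - 10*x + (1.0/2)*(x + 2.7092 - 1.648)^2
FOC: (2*8 + 1.0)*x = 10 + 1.0*(-2.7092 + 1.648)
x^{k+1} = 0.5258
Step 2: z-update.
Minimize 7*z^2 - 12*z + (1.0/2)*(0.5258 - z - 1.648)^2
FOC: (2*7 + 1.0)*z = 12 + 1.0*(0.5258 - 1.648)
z^{k+1} = 0.7252
Step 3: u-update.
u^{k+1} = -1.648 + 0.5258 - 0.7252 = -1.8474
Step 4: Primal residual = |0.5258 - 0.7252| = 0.1994


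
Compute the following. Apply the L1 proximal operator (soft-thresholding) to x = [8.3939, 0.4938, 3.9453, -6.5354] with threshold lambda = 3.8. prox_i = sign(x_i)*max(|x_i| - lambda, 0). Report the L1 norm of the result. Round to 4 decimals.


Soft-thresholding with lambda = 3.8:
prox(8.3939) = sign(8.3939)*max(|8.3939| - 3.8, 0) = 4.5939
prox(0.4938) = sign(0.4938)*max(|0.4938| - 3.8, 0) = 0.0
prox(3.9453) = sign(3.9453)*max(|3.9453| - 3.8, 0) = 0.1453
prox(-6.5354) = sign(-6.5354)*max(|-6.5354| - 3.8, 0) = -2.7354
prox(x) = [4.5939, 0.0, 0.1453, -2.7354]
||prox(x)||_1 = 4.5939 + 0.0 + 0.1453 + 2.7354 = 7.4746


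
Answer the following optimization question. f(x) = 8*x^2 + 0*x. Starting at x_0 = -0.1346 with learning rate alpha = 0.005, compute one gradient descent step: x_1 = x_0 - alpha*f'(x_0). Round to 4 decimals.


We compute the gradient at x_0 and apply the update.
f'(x) = 16*x + 0
f'(-0.1346) = 16*-0.1346 + 0 = -2.1536
x_1 = -0.1346 - 0.005*-2.1536 = -0.1238


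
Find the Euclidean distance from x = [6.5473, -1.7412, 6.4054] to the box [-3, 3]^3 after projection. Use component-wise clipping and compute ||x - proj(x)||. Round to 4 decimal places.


Project each component onto [-3, 3].
clip(6.5473) = 3.0, clip(-1.7412) = -1.7412, clip(6.4054) = 3.0
Projection = [3.0, -1.7412, 3.0]
Squared diffs: [12.5833, 0.0, 11.5967]
Distance = sqrt(24.18) = 4.9173


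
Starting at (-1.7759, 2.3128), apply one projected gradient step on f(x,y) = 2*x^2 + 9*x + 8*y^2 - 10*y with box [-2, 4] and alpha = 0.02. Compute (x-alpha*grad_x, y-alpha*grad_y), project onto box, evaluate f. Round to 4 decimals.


Step 1: Compute gradient at (-1.7759, 2.3128).
grad_x = 2*2*-1.7759 + 9 = 1.8964
grad_y = 2*8*2.3128 - 10 = 27.0048
Step 2: Gradient step.
x_raw = -1.7759 - 0.02*1.8964 = -1.8138
y_raw = 2.3128 - 0.02*27.0048 = 1.7727
Step 3: Project onto [-2, 4].
x_proj = clip(-1.8138) = -1.8138
y_proj = clip(1.7727) = 1.7727
Step 4: Evaluate f.
f(-1.8138, 1.7727) = -2.3317


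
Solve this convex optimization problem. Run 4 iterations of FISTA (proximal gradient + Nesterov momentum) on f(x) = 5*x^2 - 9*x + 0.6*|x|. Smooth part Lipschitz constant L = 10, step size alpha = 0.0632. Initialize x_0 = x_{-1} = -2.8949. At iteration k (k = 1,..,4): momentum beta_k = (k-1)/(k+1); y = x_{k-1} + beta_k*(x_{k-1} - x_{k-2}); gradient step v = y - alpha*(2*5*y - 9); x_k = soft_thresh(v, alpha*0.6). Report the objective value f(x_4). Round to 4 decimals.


FISTA on f(x) = 5*x^2 - 9*x + 0.6*|x|
L = 10, alpha = 0.0632
Iteration 1: beta = 0.0, y = -2.8949 + 0.0*(-2.8949 + 2.8949) = -2.8949
  grad(y) = -37.949, v = y - alpha*grad = -0.4965
  prox(v) = soft_thresh(-0.4965, 0.0379) = -0.4586
Iteration 2: beta = 0.3333, y = -0.4586 + 0.3333*(-0.4586 + 2.8949) = 0.3535
  grad(y) = -5.465, v = y - alpha*grad = 0.6989
  prox(v) = soft_thresh(0.6989, 0.0379) = 0.661
Iteration 3: beta = 0.5, y = 0.661 + 0.5*(0.661 + 0.4586) = 1.2208
  grad(y) = 3.2075, v = y - alpha*grad = 1.018
  prox(v) = soft_thresh(1.018, 0.0379) = 0.9801
Iteration 4: beta = 0.6, y = 0.9801 + 0.6*(0.9801 - 0.661) = 1.1716
  grad(y) = 2.7161, v = y - alpha*grad = 1.0
  prox(v) = soft_thresh(1.0, 0.0379) = 0.962
f(x_4) = 5*0.962^2 - 9*0.962 + 0.6*|0.962| = -3.4535


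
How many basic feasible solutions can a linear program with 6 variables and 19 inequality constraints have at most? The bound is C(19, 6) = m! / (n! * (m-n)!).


Each vertex corresponds to some choice of n active constraints out of m, so the number of vertices is at most C(m, n) = m! / (n!(m-n)!).
m = 19, n = 6
Numerator: 19 * 18 * 17 * 16 * 15 * 14
Denominator: 6! = 720
C(19, 6) = 27132


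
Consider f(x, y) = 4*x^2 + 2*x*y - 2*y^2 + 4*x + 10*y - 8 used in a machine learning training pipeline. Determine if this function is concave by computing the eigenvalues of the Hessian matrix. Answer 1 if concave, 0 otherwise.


The Hessian of f(x,y) = 4*x^2 + 2*x*y - 2*y^2 + 4*x + 10*y - 8 is:
H = [[8, 2], [2, -4]]
Trace = 8 - 4 = 4
Determinant = 8*-4 - (2)^2 = -36
Discriminant = (4)^2 - 4*-36 = 160.0
Eigenvalues: lambda_1 = -4.3246, lambda_2 = 8.3246
The function is not concave.

0


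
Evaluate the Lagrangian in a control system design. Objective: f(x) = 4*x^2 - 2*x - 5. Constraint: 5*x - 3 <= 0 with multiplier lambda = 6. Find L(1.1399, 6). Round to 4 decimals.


Step 1: Evaluate f(x).
f(1.1399) = 4*1.1399^2 - 2*1.1399 - 5 = -2.0823
Step 2: Evaluate g(x).
g(1.1399) = 5*1.1399 - 3 = 2.6995
Step 3: Compute Lagrangian.
L = -2.0823 + 6*2.6995 = 14.1147


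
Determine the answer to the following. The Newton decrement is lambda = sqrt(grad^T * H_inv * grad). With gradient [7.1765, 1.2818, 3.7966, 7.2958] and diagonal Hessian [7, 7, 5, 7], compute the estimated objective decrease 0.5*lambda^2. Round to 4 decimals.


Step 1: H is diagonal, so H^(-1) * g = [1.0252, 0.1831, 0.7593, 1.0423].
Step 2: g^T H^(-1) g = sum_i g_i^2 / H_ii
  = (7.1765)^2/7 + (1.2818)^2/7 + (3.7966)^2/5 + (7.2958)^2/7
  = 7.3575 + 0.2347 + 2.8828 + 7.6041 = 18.0791
Step 3: Objective decrease = 0.5 * g^T H^(-1) g = 9.0396


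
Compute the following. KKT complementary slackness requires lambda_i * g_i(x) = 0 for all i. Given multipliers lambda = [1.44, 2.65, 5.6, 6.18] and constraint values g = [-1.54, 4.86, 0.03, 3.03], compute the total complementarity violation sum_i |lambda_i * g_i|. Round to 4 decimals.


KKT complementary slackness check:
lambda_1 * g_1 = 1.44 * -1.54 = -2.2176
lambda_2 * g_2 = 2.65 * 4.86 = 12.879
lambda_3 * g_3 = 5.6 * 0.03 = 0.168
lambda_4 * g_4 = 6.18 * 3.03 = 18.7254
Total violation = 2.2176 + 12.879 + 0.168 + 18.7254 = 33.99


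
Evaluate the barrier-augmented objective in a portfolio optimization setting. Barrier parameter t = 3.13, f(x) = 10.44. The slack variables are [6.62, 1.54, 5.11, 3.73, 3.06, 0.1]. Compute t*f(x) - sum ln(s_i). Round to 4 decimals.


Step 1: Compute log-barrier.
ln values: [1.8901, 0.4318, 1.6312, 1.3164, 1.1184, -2.3026]
phi = -(1.8901 + 0.4318 + 1.6312 + 1.3164 + 1.1184 - 2.3026) = -4.0853
Step 2: Compute augmented objective.
t*f(x) = 3.13*10.44 = 32.6772
Total = 32.6772 - 4.0853 = 28.5919


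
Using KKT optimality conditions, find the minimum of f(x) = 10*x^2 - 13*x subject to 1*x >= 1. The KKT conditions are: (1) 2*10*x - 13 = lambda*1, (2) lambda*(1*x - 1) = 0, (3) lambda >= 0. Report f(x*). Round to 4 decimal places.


Step 1: Try lambda = 0 (constraint inactive).
x_unc = 13/(2*10) = 0.65
Check: 1*0.65 = 0.65 < 1 -- violated!
Step 2: Constraint must be active: 1*x = 1
x* = 1/1 = 1.0
lambda = (2*10*1.0 - 13)/1 = 7.0
Step 3: Compute optimal value.
f(x*) = 10*1.0^2 - 13*1.0 = -3.0


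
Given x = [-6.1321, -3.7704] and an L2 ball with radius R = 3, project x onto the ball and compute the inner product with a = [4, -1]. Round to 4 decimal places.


Step 1: Compute ||x|| (intermediates to 6 decimals).
||x|| = sqrt((-6.1321)^2 + (-3.7704)^2) = 7.198511
Step 2: Project.
Since ||x|| > R, scale = R/||x|| = 3/7.198511 = 0.416753, proj(x) = scale * x
proj(x) = [-2.555571, -1.571326]
Step 3: Dot product.
a^T * proj(x) = 4*(-2.555571) - 1*(-1.571326) = -8.651


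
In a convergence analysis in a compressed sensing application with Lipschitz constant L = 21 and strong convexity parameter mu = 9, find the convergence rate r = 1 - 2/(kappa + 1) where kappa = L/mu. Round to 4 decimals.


Step 1: Compute the condition number.
kappa = L/mu = 21/9 = 2.3333
Step 2: Compute the convergence rate.
r = 1 - 2/(kappa + 1) = 1 - 2*mu/(L + mu) = (L - mu)/(L + mu) = 12/30 = 0.4


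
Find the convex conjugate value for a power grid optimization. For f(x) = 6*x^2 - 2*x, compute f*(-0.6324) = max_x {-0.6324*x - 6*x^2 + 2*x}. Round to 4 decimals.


f*(y) = sup_x {y*x - a*x^2 - b*x} = sup_x {(y-b)*x - a*x^2}
FOC: (y - b) - 2a*x = 0 => x* = (y - b)/(2a)
x* = (-0.6324 + 2)/(2*6) = 0.114
f*(-0.6324) = (y-b)^2/(4a) = (-0.6324 + 2)^2/(4*6)
= 1.8703/24 = 0.0779


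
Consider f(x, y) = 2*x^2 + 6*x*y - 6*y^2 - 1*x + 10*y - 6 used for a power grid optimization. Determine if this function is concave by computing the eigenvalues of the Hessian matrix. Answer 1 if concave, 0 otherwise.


The Hessian of f(x,y) = 2*x^2 + 6*x*y - 6*y^2 - 1*x + 10*y - 6 is:
H = [[4, 6], [6, -12]]
Trace = 4 - 12 = -8
Determinant = 4*-12 - (6)^2 = -84
Discriminant = (-8)^2 - 4*-84 = 400.0
Eigenvalues: lambda_1 = -14.0, lambda_2 = 6.0
The function is not concave.

0


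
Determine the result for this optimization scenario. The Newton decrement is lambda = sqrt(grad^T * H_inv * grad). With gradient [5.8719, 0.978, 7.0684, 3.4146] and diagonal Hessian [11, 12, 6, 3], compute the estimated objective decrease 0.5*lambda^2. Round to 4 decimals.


Step 1: H is diagonal, so H^(-1) * g = [0.5338, 0.0815, 1.1781, 1.1382].
Step 2: g^T H^(-1) g = sum_i g_i^2 / H_ii
  = (5.8719)^2/11 + (0.978)^2/12 + (7.0684)^2/6 + (3.4146)^2/3
  = 3.1345 + 0.0797 + 8.327 + 3.8865 = 15.4277
Step 3: Objective decrease = 0.5 * g^T H^(-1) g = 7.7139


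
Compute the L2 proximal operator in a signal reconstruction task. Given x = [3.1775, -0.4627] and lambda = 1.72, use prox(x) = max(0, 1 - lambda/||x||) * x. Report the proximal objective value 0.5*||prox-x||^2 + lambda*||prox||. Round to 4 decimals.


Step 1: Compute ||x||.
||x|| = 3.211
Step 2: Compute scaling factor.
scale = max(0, 1 - 1.72/3.211) = 0.4643
Step 3: prox(x) = [1.4755, -0.2149]
||prox(x)|| = 1.491
Step 4: Proximal objective.
0.5*||prox-x||^2 = 1.4792
lambda*||prox|| = 2.5645
Total = 4.0437


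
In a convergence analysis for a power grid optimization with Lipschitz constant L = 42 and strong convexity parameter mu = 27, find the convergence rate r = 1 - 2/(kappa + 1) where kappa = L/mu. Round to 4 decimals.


Step 1: Compute the condition number.
kappa = L/mu = 42/27 = 1.5556
Step 2: Compute the convergence rate.
r = 1 - 2/(kappa + 1) = 1 - 2*mu/(L + mu) = (L - mu)/(L + mu) = 15/69 = 0.2174


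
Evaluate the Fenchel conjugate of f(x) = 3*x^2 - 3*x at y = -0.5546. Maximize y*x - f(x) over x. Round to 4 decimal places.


f*(y) = sup_x {y*x - a*x^2 - b*x} = sup_x {(y-b)*x - a*x^2}
FOC: (y - b) - 2a*x = 0 => x* = (y - b)/(2a)
x* = (-0.5546 + 3)/(2*3) = 0.4076
f*(-0.5546) = (y-b)^2/(4a) = (-0.5546 + 3)^2/(4*3)
= 5.98/12 = 0.4983


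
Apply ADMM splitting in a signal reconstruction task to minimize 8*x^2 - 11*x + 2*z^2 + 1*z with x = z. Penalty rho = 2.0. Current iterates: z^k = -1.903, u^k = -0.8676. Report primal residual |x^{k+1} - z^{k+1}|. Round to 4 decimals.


ADMM iteration with rho = 2.0, z^k = -1.903, u^k = -0.8676
Step 1: x-update.
Minimize 8*x^2 - 11*x + (2.0/2)*(x + 1.903 - 0.8676)^2
FOC: (2*8 + 2.0)*x = 11 + 2.0*(-1.903 + 0.8676)
x^{k+1} = 0.4961
Step 2: z-update.
Minimize 2*z^2 + 1*z + (2.0/2)*(0.4961 - z - 0.8676)^2
FOC: (2*2 + 2.0)*z = -1 + 2.0*(0.4961 - 0.8676)
z^{k+1} = -0.2905
Step 3: u-update.
u^{k+1} = -0.8676 + 0.4961 + 0.2905 = -0.081
Step 4: Primal residual = |0.4961 + 0.2905| = 0.7866


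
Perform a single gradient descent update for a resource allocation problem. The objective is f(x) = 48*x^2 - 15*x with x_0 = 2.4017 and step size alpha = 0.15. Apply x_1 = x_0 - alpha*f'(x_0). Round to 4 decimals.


We compute the gradient at x_0 and apply the update.
f'(x) = 96*x - 15
f'(2.4017) = 96*2.4017 - 15 = 215.5632
x_1 = 2.4017 - 0.15*215.5632 = -29.9328


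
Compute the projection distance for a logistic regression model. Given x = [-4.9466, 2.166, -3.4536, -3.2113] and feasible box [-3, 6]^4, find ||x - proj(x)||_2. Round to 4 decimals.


Project each component onto [-3, 6].
clip(-4.9466) = -3.0, clip(2.166) = 2.166, clip(-3.4536) = -3.0, clip(-3.2113) = -3.0
Projection = [-3.0, 2.166, -3.0, -3.0]
Squared diffs: [3.7893, 0.0, 0.2058, 0.0446]
Distance = sqrt(4.0397) = 2.0099


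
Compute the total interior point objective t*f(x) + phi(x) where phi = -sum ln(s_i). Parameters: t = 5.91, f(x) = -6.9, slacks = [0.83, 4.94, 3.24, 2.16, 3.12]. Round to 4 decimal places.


Step 1: Compute log-barrier.
ln values: [-0.1863, 1.5974, 1.1756, 0.7701, 1.1378]
phi = -(-0.1863 + 1.5974 + 1.1756 + 0.7701 + 1.1378) = -4.4946
Step 2: Compute augmented objective.
t*f(x) = 5.91*-6.9 = -40.779
Total = -40.779 - 4.4946 = -45.2736


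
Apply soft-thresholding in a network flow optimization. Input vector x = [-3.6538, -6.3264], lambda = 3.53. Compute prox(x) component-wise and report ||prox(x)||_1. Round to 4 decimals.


Soft-thresholding with lambda = 3.53:
prox(-3.6538) = sign(-3.6538)*max(|-3.6538| - 3.53, 0) = -0.1238
prox(-6.3264) = sign(-6.3264)*max(|-6.3264| - 3.53, 0) = -2.7964
prox(x) = [-0.1238, -2.7964]
||prox(x)||_1 = 0.1238 + 2.7964 = 2.9202


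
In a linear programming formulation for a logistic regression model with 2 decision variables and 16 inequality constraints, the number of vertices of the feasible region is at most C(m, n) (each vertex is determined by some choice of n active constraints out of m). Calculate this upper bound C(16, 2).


Each vertex corresponds to some choice of n active constraints out of m, so the number of vertices is at most C(m, n) = m! / (n!(m-n)!).
m = 16, n = 2
Numerator: 16 * 15
Denominator: 2! = 2
C(16, 2) = 120


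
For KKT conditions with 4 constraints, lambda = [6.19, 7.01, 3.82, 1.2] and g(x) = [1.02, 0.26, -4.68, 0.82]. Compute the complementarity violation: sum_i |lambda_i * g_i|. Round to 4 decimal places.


KKT complementary slackness check:
lambda_1 * g_1 = 6.19 * 1.02 = 6.3138
lambda_2 * g_2 = 7.01 * 0.26 = 1.8226
lambda_3 * g_3 = 3.82 * -4.68 = -17.8776
lambda_4 * g_4 = 1.2 * 0.82 = 0.984
Total violation = 6.3138 + 1.8226 + 17.8776 + 0.984 = 26.998


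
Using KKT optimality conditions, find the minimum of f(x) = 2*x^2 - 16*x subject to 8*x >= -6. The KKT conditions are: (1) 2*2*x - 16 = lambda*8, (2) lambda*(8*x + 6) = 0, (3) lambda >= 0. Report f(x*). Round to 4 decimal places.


Step 1: Try lambda = 0 (constraint inactive).
Stationarity: 2*2*x - 16 = 0
x* = 16/(2*2) = 4.0
Check constraint: 8*4.0 = 32.0 >= -6 -- satisfied.
Step 2: Compute optimal value.
f(x*) = 2*4.0^2 - 16*4.0 = -32.0


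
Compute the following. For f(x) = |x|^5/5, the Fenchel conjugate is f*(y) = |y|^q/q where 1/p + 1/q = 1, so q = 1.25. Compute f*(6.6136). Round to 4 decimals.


The conjugate exponent q satisfies 1/p + 1/q = 1.
p = 5, so q = 5/(5 - 1) = 1.25
|y|^q = 6.6136^1.25 = 10.6059
f*(6.6136) = 10.6059 / 1.25 = 8.4847


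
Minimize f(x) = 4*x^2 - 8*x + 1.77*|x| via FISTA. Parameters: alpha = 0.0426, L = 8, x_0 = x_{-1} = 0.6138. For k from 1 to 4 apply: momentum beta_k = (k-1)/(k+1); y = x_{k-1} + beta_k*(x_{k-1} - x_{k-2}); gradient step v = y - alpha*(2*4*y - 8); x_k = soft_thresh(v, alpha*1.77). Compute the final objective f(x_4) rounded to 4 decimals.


FISTA on f(x) = 4*x^2 - 8*x + 1.77*|x|
L = 8, alpha = 0.0426
Iteration 1: beta = 0.0, y = 0.6138 + 0.0*(0.6138 - 0.6138) = 0.6138
  grad(y) = -3.0896, v = y - alpha*grad = 0.7454
  prox(v) = soft_thresh(0.7454, 0.0754) = 0.67
Iteration 2: beta = 0.3333, y = 0.67 + 0.3333*(0.67 - 0.6138) = 0.6888
  grad(y) = -2.49, v = y - alpha*grad = 0.7948
  prox(v) = soft_thresh(0.7948, 0.0754) = 0.7194
Iteration 3: beta = 0.5, y = 0.7194 + 0.5*(0.7194 - 0.67) = 0.7441
  grad(y) = -2.047, v = y - alpha*grad = 0.8313
  prox(v) = soft_thresh(0.8313, 0.0754) = 0.7559
Iteration 4: beta = 0.6, y = 0.7559 + 0.6*(0.7559 - 0.7194) = 0.7778
  grad(y) = -1.7774, v = y - alpha*grad = 0.8535
  prox(v) = soft_thresh(0.8535, 0.0754) = 0.7781
f(x_4) = 4*0.7781^2 - 8*0.7781 + 1.77*|0.7781| = -2.4258


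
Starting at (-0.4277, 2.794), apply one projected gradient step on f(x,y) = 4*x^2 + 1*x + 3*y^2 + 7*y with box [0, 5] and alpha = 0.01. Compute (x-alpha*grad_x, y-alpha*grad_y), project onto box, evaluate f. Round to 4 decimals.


Step 1: Compute gradient at (-0.4277, 2.794).
grad_x = 2*4*-0.4277 + 1 = -2.4216
grad_y = 2*3*2.794 + 7 = 23.764
Step 2: Gradient step.
x_raw = -0.4277 - 0.01*-2.4216 = -0.4035
y_raw = 2.794 - 0.01*23.764 = 2.5564
Step 3: Project onto [0, 5].
x_proj = clip(-0.4035) = 0.0
y_proj = clip(2.5564) = 2.5564
Step 4: Evaluate f.
f(0.0, 2.5564) = 37.4994


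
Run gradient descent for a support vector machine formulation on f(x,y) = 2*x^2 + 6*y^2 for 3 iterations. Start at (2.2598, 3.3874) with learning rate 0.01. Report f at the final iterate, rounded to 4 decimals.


Gradient descent on f(x,y) = 2*x^2 + 6*y^2.
Starting point: (2.2598, 3.3874), alpha = 0.01
Step 1: grad_x = 2*2*2.2598 = 9.0392, grad_y = 2*6*3.3874 = 40.6488
  x_1 = 2.2598 - 0.01*9.0392 = 2.1694
  y_1 = 3.3874 - 0.01*40.6488 = 2.9809
Step 2: grad_x = 2*2*2.1694 = 8.6776, grad_y = 2*6*2.9809 = 35.7709
  x_2 = 2.1694 - 0.01*8.6776 = 2.0826
  y_2 = 2.9809 - 0.01*35.7709 = 2.6232
Step 3: grad_x = 2*2*2.0826 = 8.3305, grad_y = 2*6*2.6232 = 31.4784
  x_3 = 2.0826 - 0.01*8.3305 = 1.9993
  y_3 = 2.6232 - 0.01*31.4784 = 2.3084
f(1.9993, 2.3084) = 2*1.9993^2 + 6*2.3084^2 = 39.9674


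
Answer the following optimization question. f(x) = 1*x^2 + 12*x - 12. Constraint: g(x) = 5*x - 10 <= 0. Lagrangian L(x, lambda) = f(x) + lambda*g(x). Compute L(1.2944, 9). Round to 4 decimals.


Step 1: Evaluate f(x).
f(1.2944) = 1*1.2944^2 + 12*1.2944 - 12 = 5.2083
Step 2: Evaluate g(x).
g(1.2944) = 5*1.2944 - 10 = -3.528
Step 3: Compute Lagrangian.
L = 5.2083 + 9*-3.528 = -26.5437


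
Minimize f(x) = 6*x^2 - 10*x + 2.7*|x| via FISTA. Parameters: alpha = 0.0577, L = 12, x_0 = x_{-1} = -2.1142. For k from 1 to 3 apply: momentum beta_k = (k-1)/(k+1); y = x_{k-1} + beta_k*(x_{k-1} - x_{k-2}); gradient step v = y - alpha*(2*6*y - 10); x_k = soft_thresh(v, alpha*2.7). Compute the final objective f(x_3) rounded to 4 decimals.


FISTA on f(x) = 6*x^2 - 10*x + 2.7*|x|
L = 12, alpha = 0.0577
Iteration 1: beta = 0.0, y = -2.1142 + 0.0*(-2.1142 + 2.1142) = -2.1142
  grad(y) = -35.3704, v = y - alpha*grad = -0.0733
  prox(v) = soft_thresh(-0.0733, 0.1558) = 0.0
Iteration 2: beta = 0.3333, y = 0.0 + 0.3333*(0.0 + 2.1142) = 0.7047
  grad(y) = -1.5432, v = y - alpha*grad = 0.7938
  prox(v) = soft_thresh(0.7938, 0.1558) = 0.638
Iteration 3: beta = 0.5, y = 0.638 + 0.5*(0.638 - 0.0) = 0.957
  grad(y) = 1.4837, v = y - alpha*grad = 0.8714
  prox(v) = soft_thresh(0.8714, 0.1558) = 0.7156
f(x_3) = 6*0.7156^2 - 10*0.7156 + 2.7*|0.7156| = -2.1514


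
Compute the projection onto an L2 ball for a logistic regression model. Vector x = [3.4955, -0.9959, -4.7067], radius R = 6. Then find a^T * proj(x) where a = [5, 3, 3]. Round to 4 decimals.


Step 1: Compute ||x|| (intermediates to 6 decimals).
||x|| = sqrt(3.4955^2 + (-0.9959)^2 + (-4.7067)^2) = 5.94671
Step 2: Project.
Since ||x|| <= R, proj = x (no scaling needed).
proj(x) = [3.4955, -0.9959, -4.7067]
Step 3: Dot product.
a^T * proj(x) = 5*3.4955 + 3*(-0.9959) + 3*(-4.7067) = 0.3697


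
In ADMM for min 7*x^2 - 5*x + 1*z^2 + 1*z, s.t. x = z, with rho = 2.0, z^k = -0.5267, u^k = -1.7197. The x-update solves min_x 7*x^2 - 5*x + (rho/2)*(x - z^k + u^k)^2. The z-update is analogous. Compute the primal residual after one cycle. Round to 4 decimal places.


ADMM iteration with rho = 2.0, z^k = -0.5267, u^k = -1.7197
Step 1: x-update.
Minimize 7*x^2 - 5*x + (2.0/2)*(x + 0.5267 - 1.7197)^2
FOC: (2*7 + 2.0)*x = 5 + 2.0*(-0.5267 + 1.7197)
x^{k+1} = 0.4616
Step 2: z-update.
Minimize 1*z^2 + 1*z + (2.0/2)*(0.4616 - z - 1.7197)^2
FOC: (2*1 + 2.0)*z = -1 + 2.0*(0.4616 - 1.7197)
z^{k+1} = -0.879
Step 3: u-update.
u^{k+1} = -1.7197 + 0.4616 + 0.879 = -0.379
Step 4: Primal residual = |0.4616 + 0.879| = 1.3407


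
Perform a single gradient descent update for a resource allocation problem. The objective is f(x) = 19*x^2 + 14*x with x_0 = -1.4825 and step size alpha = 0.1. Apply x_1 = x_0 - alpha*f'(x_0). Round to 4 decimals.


We compute the gradient at x_0 and apply the update.
f'(x) = 38*x + 14
f'(-1.4825) = 38*-1.4825 + 14 = -42.335
x_1 = -1.4825 - 0.1*-42.335 = 2.751


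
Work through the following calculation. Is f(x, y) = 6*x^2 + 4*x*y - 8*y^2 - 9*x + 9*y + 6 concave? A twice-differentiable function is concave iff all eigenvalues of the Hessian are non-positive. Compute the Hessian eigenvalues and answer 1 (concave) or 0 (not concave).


The Hessian of f(x,y) = 6*x^2 + 4*x*y - 8*y^2 - 9*x + 9*y + 6 is:
H = [[12, 4], [4, -16]]
Trace = 12 - 16 = -4
Determinant = 12*-16 - (4)^2 = -208
Discriminant = (-4)^2 - 4*-208 = 848.0
Eigenvalues: lambda_1 = -16.5602, lambda_2 = 12.5602
The function is not concave.

0


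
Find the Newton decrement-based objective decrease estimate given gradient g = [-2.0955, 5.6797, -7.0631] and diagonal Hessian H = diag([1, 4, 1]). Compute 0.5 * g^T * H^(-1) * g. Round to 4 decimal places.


Step 1: H is diagonal, so H^(-1) * g = [-2.0955, 1.4199, -7.0631].
Step 2: g^T H^(-1) g = sum_i g_i^2 / H_ii
  = (-2.0955)^2/1 + (5.6797)^2/4 + (-7.0631)^2/1
  = 4.3911 + 8.0647 + 49.8874 = 62.3432
Step 3: Objective decrease = 0.5 * g^T H^(-1) g = 31.1716


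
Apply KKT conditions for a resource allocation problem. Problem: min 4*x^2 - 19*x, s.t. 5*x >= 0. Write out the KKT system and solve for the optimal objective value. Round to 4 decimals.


Step 1: Try lambda = 0 (constraint inactive).
Stationarity: 2*4*x - 19 = 0
x* = 19/(2*4) = 2.375
Check constraint: 5*2.375 = 11.875 >= 0 -- satisfied.
Step 2: Compute optimal value.
f(x*) = 4*2.375^2 - 19*2.375 = -22.5625


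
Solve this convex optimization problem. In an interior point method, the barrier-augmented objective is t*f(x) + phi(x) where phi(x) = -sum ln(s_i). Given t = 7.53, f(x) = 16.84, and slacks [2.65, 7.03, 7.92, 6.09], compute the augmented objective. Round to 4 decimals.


Step 1: Compute log-barrier.
ln values: [0.9746, 1.9502, 2.0694, 1.8066]
phi = -(0.9746 + 1.9502 + 2.0694 + 1.8066) = -6.8008
Step 2: Compute augmented objective.
t*f(x) = 7.53*16.84 = 126.8052
Total = 126.8052 - 6.8008 = 120.0044


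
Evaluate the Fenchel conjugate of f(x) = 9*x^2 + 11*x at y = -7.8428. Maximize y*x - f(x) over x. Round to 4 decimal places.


f*(y) = sup_x {y*x - a*x^2 - b*x} = sup_x {(y-b)*x - a*x^2}
FOC: (y - b) - 2a*x = 0 => x* = (y - b)/(2a)
x* = (-7.8428 - 11)/(2*9) = -1.0468
f*(-7.8428) = (y-b)^2/(4a) = (-7.8428 - 11)^2/(4*9)
= 355.0511/36 = 9.8625


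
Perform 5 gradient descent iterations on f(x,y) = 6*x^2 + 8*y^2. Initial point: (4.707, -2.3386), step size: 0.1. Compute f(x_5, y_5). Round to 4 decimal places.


Gradient descent on f(x,y) = 6*x^2 + 8*y^2.
Starting point: (4.707, -2.3386), alpha = 0.1
Step 1: grad_x = 2*6*4.707 = 56.484, grad_y = 2*8*-2.3386 = -37.4176
  x_1 = 4.707 - 0.1*56.484 = -0.9414
  y_1 = -2.3386 - 0.1*-37.4176 = 1.4032
Step 2: grad_x = 2*6*-0.9414 = -11.2968, grad_y = 2*8*1.4032 = 22.4506
  x_2 = -0.9414 - 0.1*-11.2968 = 0.1883
  y_2 = 1.4032 - 0.1*22.4506 = -0.8419
Step 3: grad_x = 2*6*0.1883 = 2.2594, grad_y = 2*8*-0.8419 = -13.4703
  x_3 = 0.1883 - 0.1*2.2594 = -0.0377
  y_3 = -0.8419 - 0.1*-13.4703 = 0.5051
Step 4: grad_x = 2*6*-0.0377 = -0.4519, grad_y = 2*8*0.5051 = 8.0822
  x_4 = -0.0377 - 0.1*-0.4519 = 0.0075
  y_4 = 0.5051 - 0.1*8.0822 = -0.3031
Step 5: grad_x = 2*6*0.0075 = 0.0904, grad_y = 2*8*-0.3031 = -4.8493
  x_5 = 0.0075 - 0.1*0.0904 = -0.0015
  y_5 = -0.3031 - 0.1*-4.8493 = 0.1818
f(-0.0015, 0.1818) = 6*(-0.0015)^2 + 8*0.1818^2 = 0.2646


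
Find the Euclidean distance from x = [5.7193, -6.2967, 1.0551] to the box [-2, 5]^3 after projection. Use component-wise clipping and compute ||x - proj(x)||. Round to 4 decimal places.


Project each component onto [-2, 5].
clip(5.7193) = 5.0, clip(-6.2967) = -2.0, clip(1.0551) = 1.0551
Projection = [5.0, -2.0, 1.0551]
Squared diffs: [0.5174, 18.4616, 0.0]
Distance = sqrt(18.979) = 4.3565


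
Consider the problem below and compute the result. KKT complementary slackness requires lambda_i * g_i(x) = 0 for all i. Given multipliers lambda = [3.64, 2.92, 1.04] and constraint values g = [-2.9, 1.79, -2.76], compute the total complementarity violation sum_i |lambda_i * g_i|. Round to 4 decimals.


KKT complementary slackness check:
lambda_1 * g_1 = 3.64 * -2.9 = -10.556
lambda_2 * g_2 = 2.92 * 1.79 = 5.2268
lambda_3 * g_3 = 1.04 * -2.76 = -2.8704
Total violation = 10.556 + 5.2268 + 2.8704 = 18.6532


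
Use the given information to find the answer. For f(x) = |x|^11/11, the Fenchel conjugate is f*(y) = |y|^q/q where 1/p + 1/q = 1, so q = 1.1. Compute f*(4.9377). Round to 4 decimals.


The conjugate exponent q satisfies 1/p + 1/q = 1.
p = 11, so q = 11/(11 - 1) = 1.1
|y|^q = 4.9377^1.1 = 5.7926
f*(4.9377) = 5.7926 / 1.1 = 5.266


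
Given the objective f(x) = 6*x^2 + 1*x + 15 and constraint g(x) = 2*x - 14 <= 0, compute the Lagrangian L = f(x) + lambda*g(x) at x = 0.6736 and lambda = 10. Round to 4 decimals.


Step 1: Evaluate f(x).
f(0.6736) = 6*0.6736^2 + 1*0.6736 + 15 = 18.396
Step 2: Evaluate g(x).
g(0.6736) = 2*0.6736 - 14 = -12.6528
Step 3: Compute Lagrangian.
L = 18.396 + 10*-12.6528 = -108.132


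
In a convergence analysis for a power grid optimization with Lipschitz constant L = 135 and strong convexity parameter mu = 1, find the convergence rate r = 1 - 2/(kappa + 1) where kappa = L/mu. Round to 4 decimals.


Step 1: Compute the condition number.
kappa = L/mu = 135/1 = 135.0
Step 2: Compute the convergence rate.
r = 1 - 2/(kappa + 1) = 1 - 2*mu/(L + mu) = (L - mu)/(L + mu) = 134/136 = 0.9853


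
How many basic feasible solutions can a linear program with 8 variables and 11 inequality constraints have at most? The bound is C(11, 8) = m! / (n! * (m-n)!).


Each vertex corresponds to some choice of n active constraints out of m, so the number of vertices is at most C(m, n) = m! / (n!(m-n)!).
m = 11, n = 8
Numerator: 11 * 10 * 9 * 8 * 7 * 6 * 5 * 4
Denominator: 8! = 40320
C(11, 8) = 165


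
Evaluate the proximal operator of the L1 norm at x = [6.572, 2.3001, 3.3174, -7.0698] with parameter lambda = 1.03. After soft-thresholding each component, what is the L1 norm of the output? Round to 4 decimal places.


Soft-thresholding with lambda = 1.03:
prox(6.572) = sign(6.572)*max(|6.572| - 1.03, 0) = 5.542
prox(2.3001) = sign(2.3001)*max(|2.3001| - 1.03, 0) = 1.2701
prox(3.3174) = sign(3.3174)*max(|3.3174| - 1.03, 0) = 2.2874
prox(-7.0698) = sign(-7.0698)*max(|-7.0698| - 1.03, 0) = -6.0398
prox(x) = [5.542, 1.2701, 2.2874, -6.0398]
||prox(x)||_1 = 5.542 + 1.2701 + 2.2874 + 6.0398 = 15.1393


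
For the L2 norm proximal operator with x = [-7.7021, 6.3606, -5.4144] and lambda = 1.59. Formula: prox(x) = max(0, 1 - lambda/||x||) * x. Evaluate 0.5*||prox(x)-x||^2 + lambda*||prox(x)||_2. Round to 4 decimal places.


Step 1: Compute ||x||.
||x|| = 11.362
Step 2: Compute scaling factor.
scale = max(0, 1 - 1.59/11.362) = 0.8601
Step 3: prox(x) = [-6.6243, 5.4705, -4.6567]
||prox(x)|| = 9.772
Step 4: Proximal objective.
0.5*||prox-x||^2 = 1.2641
lambda*||prox|| = 15.5375
Total = 16.8015


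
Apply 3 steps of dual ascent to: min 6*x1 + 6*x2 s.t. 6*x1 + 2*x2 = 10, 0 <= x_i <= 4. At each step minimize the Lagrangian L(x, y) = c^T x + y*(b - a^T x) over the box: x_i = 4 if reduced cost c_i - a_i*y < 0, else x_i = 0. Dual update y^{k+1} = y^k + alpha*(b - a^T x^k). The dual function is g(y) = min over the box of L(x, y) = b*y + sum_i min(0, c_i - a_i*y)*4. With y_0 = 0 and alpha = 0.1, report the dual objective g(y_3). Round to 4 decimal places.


Dual ascent for LP: min 6*x1 + 6*x2, 6*x1 + 2*x2 = 10, 0 <= x_i <= 4
Step 1: y^k = 0.0, reduced costs: (6.0, 6.0)
  x^k = (0.0, 0.0), subgradient = b - a^T x = 10.0
  y^{k+1} = 0.0 + 0.1*10.0 = 1.0
Step 2: y^k = 1.0, reduced costs: (0.0, 4.0)
  x^k = (0.0, 0.0), subgradient = b - a^T x = 10.0
  y^{k+1} = 1.0 + 0.1*10.0 = 2.0
Step 3: y^k = 2.0, reduced costs: (-6.0, 2.0)
  x^k = (4.0, 0.0), subgradient = b - a^T x = -14.0
  y^{k+1} = 2.0 + 0.1*-14.0 = 0.6
Dual objective at y_3 = 0.6: reduced costs (2.4, 4.8), box minimizer x = (0.0, 0.0)
g(y_3) = b*y + (c1 - a1*y)*x1 + (c2 - a2*y)*x2 = 10*0.6 + 2.4*0.0 + 4.8*0.0 = 6.0 + 0.0 + 0.0 = 6.0


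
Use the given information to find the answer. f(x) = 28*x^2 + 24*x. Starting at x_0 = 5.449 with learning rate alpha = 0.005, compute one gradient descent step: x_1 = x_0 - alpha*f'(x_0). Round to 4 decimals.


We compute the gradient at x_0 and apply the update.
f'(x) = 56*x + 24
f'(5.449) = 56*5.449 + 24 = 329.144
x_1 = 5.449 - 0.005*329.144 = 3.8033


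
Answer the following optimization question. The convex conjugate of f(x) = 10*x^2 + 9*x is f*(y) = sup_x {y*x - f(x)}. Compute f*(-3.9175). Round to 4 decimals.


f*(y) = sup_x {y*x - a*x^2 - b*x} = sup_x {(y-b)*x - a*x^2}
FOC: (y - b) - 2a*x = 0 => x* = (y - b)/(2a)
x* = (-3.9175 - 9)/(2*10) = -0.6459
f*(-3.9175) = (y-b)^2/(4a) = (-3.9175 - 9)^2/(4*10)
= 166.8618/40 = 4.1715
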